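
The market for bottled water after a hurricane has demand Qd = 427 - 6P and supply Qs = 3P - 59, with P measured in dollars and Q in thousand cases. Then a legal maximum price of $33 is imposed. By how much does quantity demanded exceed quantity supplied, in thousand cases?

189

Equilibrium: 427 - 6P = 3P - 59, so 486 = 9P and P* = 54, Q* = 103.
The ceiling of 33 is below the equilibrium price 54, so it binds.
At P = 33: Qd = 427 - 6·33 = 229 and Qs = 3·33 - 59 = 40.
Shortage = Qd - Qs = 229 - 40 = 189.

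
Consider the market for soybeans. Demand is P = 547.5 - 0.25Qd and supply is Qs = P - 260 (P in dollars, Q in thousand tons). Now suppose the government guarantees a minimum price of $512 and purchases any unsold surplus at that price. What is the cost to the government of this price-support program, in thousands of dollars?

56320

Rearranging demand gives Qd = 2190 - 4P. Equilibrium: 2190 - 4P = P - 260, so 2450 = 5P and P* = 490, Q* = 230.
The floor of 512 is above the equilibrium price 490, so it binds.
At P = 512: Qd = 2190 - 4·512 = 142 and Qs = 512 - 260 = 252.
Surplus = Qs - Qd = 110.
Government expenditure = surplus × support price = 110 × 512 = 56320.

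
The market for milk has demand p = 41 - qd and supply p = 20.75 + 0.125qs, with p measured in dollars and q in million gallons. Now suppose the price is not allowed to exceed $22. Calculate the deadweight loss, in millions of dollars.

36

Rearranging demand gives qd = 41 - p; rearranging supply gives qs = 8p - 166. Equilibrium: 41 - p = 8p - 166, so 207 = 9p and p* = 23, q* = 18.
Because the ceiling (22) lies below the market-clearing price, it is binding.
At p = 22: qd = 41 - 22 = 19 and qs = 8·22 - 166 = 10.
Quantity traded falls to 10. At q = 10 the demand price is 41 - 10 = 31 and the supply price is (166 + 10)/8 = 22.
Deadweight loss = ½ · (31 - 22) · (18 - 10) = ½ · 9 · 8 = 36.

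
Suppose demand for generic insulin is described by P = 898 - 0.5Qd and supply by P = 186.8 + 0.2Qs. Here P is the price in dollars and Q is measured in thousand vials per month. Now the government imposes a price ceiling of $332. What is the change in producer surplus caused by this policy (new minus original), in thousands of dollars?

Rearranging demand gives Qd = 1796 - 2P; rearranging supply gives Qs = 5P - 934. Equilibrium: 1796 - 2P = 5P - 934, so 2730 = 7P and P* = 390, Q* = 1016.
Since 332 < 390, the ceiling is binding.
At P = 332: Qd = 1796 - 2·332 = 1132 and Qs = 5·332 - 934 = 726.
Producer surplus without the control is ½ · (390 - 186.8) · 1016 = 103225.6.
With the ceiling, producers sell 726 units at 332, so PS = ½ · (332 - 186.8) · 726 = 52707.6.
Change in producer surplus = 52707.6 - 103225.6 = -50518.

-50518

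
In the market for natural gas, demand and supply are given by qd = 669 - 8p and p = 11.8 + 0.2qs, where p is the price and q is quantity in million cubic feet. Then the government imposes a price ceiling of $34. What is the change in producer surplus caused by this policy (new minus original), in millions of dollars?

Rearranging supply gives qs = 5p - 59. Equilibrium: 669 - 8p = 5p - 59, so 728 = 13p and p* = 56, q* = 221.
The ceiling of 34 is below the equilibrium price 56, so it binds.
At p = 34: qd = 669 - 8·34 = 397 and qs = 5·34 - 59 = 111.
Producer surplus without the control is ½ · (56 - 11.8) · 221 = 4884.1.
With the ceiling, producers sell 111 units at 34, so PS = ½ · (34 - 11.8) · 111 = 1232.1.
Change in producer surplus = 1232.1 - 4884.1 = -3652.

-3652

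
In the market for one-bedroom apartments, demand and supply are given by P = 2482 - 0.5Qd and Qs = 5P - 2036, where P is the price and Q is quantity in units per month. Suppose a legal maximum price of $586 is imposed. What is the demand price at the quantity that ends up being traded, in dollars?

2035

Rearranging demand gives Qd = 4964 - 2P. In a free market, 4964 - 2P = 5P - 2036 gives the equilibrium P* = 1000, Q* = 2964.
Because the ceiling (586) lies below the market-clearing price, it is binding.
At P = 586: Qd = 4964 - 2·586 = 3792 and Qs = 5·586 - 2036 = 894.
Only 894 units reach the market. On the demand curve, the marginal buyer's willingness to pay at Q = 894 is (4964 - 894)/2 = 2035.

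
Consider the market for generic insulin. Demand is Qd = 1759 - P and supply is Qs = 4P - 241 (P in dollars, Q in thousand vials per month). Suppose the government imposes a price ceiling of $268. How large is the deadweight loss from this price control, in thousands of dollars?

Equilibrium: 1759 - P = 4P - 241, so 2000 = 5P and P* = 400, Q* = 1359.
Because the ceiling (268) lies below the market-clearing price, it is binding.
At P = 268: Qd = 1759 - 268 = 1491 and Qs = 4·268 - 241 = 831.
Quantity traded falls to 831. At Q = 831 the demand price is 1759 - 831 = 928 and the supply price is (241 + 831)/4 = 268.
Deadweight loss = ½ · (928 - 268) · (1359 - 831) = ½ · 660 · 528 = 174240.

174240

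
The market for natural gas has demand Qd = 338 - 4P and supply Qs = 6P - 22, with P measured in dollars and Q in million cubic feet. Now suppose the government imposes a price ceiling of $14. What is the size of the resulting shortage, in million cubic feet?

Setting quantity demanded equal to quantity supplied, 338 - 4P = 6P - 22, gives P* = 36 and Q* = 194.
The ceiling of 14 is below the equilibrium price 36, so it binds.
At P = 14: Qd = 338 - 4·14 = 282 and Qs = 6·14 - 22 = 62.
Shortage = Qd - Qs = 282 - 62 = 220.

220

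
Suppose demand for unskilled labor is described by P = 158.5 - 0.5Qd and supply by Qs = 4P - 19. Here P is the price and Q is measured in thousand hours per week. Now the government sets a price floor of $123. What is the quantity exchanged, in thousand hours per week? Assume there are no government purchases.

Rearranging demand gives Qd = 317 - 2P. Setting quantity demanded equal to quantity supplied, 317 - 2P = 4P - 19, gives P* = 56 and Q* = 205.
Because the floor (123) lies above the market-clearing price, it is binding.
At P = 123: Qd = 317 - 2·123 = 71 and Qs = 4·123 - 19 = 473.
The quantity actually transacted is the short side, demand: 71.

71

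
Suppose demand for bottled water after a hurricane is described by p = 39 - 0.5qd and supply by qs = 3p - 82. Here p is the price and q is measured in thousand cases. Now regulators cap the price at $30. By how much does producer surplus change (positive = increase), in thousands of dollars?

-22

Rearranging demand gives qd = 78 - 2p. In a free market, 78 - 2p = 3p - 82 gives the equilibrium p* = 32, q* = 14.
Since 30 < 32, the ceiling is binding.
At p = 30: qd = 78 - 2·30 = 18 and qs = 3·30 - 82 = 8.
Producer surplus without the control is ½ · (32 - 82/3) · 14 = 98/3.
With the ceiling, producers sell 8 units at 30, so PS = ½ · (30 - 82/3) · 8 = 32/3.
Change in producer surplus = 32/3 - 98/3 = -22.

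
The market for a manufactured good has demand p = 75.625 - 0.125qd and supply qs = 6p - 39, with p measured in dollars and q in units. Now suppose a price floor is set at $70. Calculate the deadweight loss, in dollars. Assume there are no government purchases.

Rearranging demand gives qd = 605 - 8p. Setting quantity demanded equal to quantity supplied, 605 - 8p = 6p - 39, gives p* = 46 and q* = 237.
The floor of 70 is above the equilibrium price 46, so it binds.
At p = 70: qd = 605 - 8·70 = 45 and qs = 6·70 - 39 = 381.
Quantity traded falls to 45. At q = 45 the demand price is (605 - 45)/8 = 70 and the supply price is (39 + 45)/6 = 14.
Deadweight loss = ½ · (70 - 14) · (237 - 45) = ½ · 56 · 192 = 5376.

5376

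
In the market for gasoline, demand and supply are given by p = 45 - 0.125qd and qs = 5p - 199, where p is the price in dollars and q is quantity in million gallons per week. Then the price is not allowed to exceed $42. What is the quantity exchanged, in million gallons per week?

Rearranging demand gives qd = 360 - 8p. Setting quantity demanded equal to quantity supplied, 360 - 8p = 5p - 199, gives p* = 43 and q* = 16.
Because the ceiling (42) lies below the market-clearing price, it is binding.
At p = 42: qd = 360 - 8·42 = 24 and qs = 5·42 - 199 = 11.
The quantity actually transacted is the short side, supply: 11.

11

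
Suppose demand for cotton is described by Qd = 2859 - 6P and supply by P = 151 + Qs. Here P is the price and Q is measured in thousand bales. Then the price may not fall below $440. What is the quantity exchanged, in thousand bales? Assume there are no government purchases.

Rearranging supply gives Qs = P - 151. Setting quantity demanded equal to quantity supplied, 2859 - 6P = P - 151, gives P* = 430 and Q* = 279.
The floor of 440 is above the equilibrium price 430, so it binds.
At P = 440: Qd = 2859 - 6·440 = 219 and Qs = 440 - 151 = 289.
The quantity actually transacted is the short side, demand: 219.

219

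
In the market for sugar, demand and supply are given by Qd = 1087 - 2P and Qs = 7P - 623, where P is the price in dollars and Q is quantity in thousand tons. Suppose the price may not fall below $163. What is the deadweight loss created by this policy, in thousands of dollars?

Without the control the market clears where 1087 - 2P = 7P - 623, i.e. P* = 190 and Q* = 707.
Since 163 is below P* = 190, the floor does not bind and the free-market outcome prevails.
Since the control does not bind, no trades are prevented and deadweight loss is zero.

0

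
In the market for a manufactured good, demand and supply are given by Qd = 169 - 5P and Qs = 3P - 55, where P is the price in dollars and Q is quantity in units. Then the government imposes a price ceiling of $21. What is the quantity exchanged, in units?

8

Equilibrium: 169 - 5P = 3P - 55, so 224 = 8P and P* = 28, Q* = 29.
The ceiling of 21 is below the equilibrium price 28, so it binds.
At P = 21: Qd = 169 - 5·21 = 64 and Qs = 3·21 - 55 = 8.
The quantity actually transacted is the short side, supply: 8.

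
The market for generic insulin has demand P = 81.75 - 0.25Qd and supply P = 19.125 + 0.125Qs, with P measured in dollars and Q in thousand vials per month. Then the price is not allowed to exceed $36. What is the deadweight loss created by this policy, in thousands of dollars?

Rearranging demand gives Qd = 327 - 4P; rearranging supply gives Qs = 8P - 153. Equilibrium: 327 - 4P = 8P - 153, so 480 = 12P and P* = 40, Q* = 167.
Because the ceiling (36) lies below the market-clearing price, it is binding.
At P = 36: Qd = 327 - 4·36 = 183 and Qs = 8·36 - 153 = 135.
Quantity traded falls to 135. At Q = 135 the demand price is (327 - 135)/4 = 48 and the supply price is (153 + 135)/8 = 36.
Deadweight loss = ½ · (48 - 36) · (167 - 135) = ½ · 12 · 32 = 192.

192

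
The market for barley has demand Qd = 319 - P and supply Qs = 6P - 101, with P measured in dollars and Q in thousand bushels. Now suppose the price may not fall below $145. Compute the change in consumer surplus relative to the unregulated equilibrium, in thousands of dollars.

Setting quantity demanded equal to quantity supplied, 319 - P = 6P - 101, gives P* = 60 and Q* = 259.
Because the floor (145) lies above the market-clearing price, it is binding.
At P = 145: Qd = 319 - 145 = 174 and Qs = 6·145 - 101 = 769.
Consumer surplus without the control is ½ · (319 - 60) · 259 = 33540.5.
With the floor, consumers buy 174 units at 145, so CS = ½ · (319 - 145) · 174 = 15138.
Change in consumer surplus = 15138 - 33540.5 = -18402.5.

-18402.5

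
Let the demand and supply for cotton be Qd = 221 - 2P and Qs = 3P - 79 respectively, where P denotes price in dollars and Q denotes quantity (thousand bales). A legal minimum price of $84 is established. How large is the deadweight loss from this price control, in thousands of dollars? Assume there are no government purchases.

In a free market, 221 - 2P = 3P - 79 gives the equilibrium P* = 60, Q* = 101.
Because the floor (84) lies above the market-clearing price, it is binding.
At P = 84: Qd = 221 - 2·84 = 53 and Qs = 3·84 - 79 = 173.
Quantity traded falls to 53. At Q = 53 the demand price is (221 - 53)/2 = 84 and the supply price is (79 + 53)/3 = 44.
Deadweight loss = ½ · (84 - 44) · (101 - 53) = ½ · 40 · 48 = 960.

960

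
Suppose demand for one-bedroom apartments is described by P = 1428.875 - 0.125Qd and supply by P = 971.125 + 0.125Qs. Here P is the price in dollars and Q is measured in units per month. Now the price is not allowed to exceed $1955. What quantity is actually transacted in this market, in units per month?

1831

Rearranging demand gives Qd = 11431 - 8P; rearranging supply gives Qs = 8P - 7769. Setting quantity demanded equal to quantity supplied, 11431 - 8P = 8P - 7769, gives P* = 1200 and Q* = 1831.
The ceiling of 1955 is above the equilibrium price 1200, so it is not binding; the market clears at P* = 1200, Q* = 1831.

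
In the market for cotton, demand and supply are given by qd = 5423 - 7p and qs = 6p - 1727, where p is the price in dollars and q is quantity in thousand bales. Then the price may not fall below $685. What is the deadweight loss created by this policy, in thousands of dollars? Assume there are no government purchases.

138206.25

Without the control the market clears where 5423 - 7p = 6p - 1727, i.e. p* = 550 and q* = 1573.
Since 685 > 550, the floor is binding.
At p = 685: qd = 5423 - 7·685 = 628 and qs = 6·685 - 1727 = 2383.
Quantity traded falls to 628. At q = 628 the demand price is (5423 - 628)/7 = 685 and the supply price is (1727 + 628)/6 = 392.5.
Deadweight loss = ½ · (685 - 392.5) · (1573 - 628) = ½ · 292.5 · 945 = 138206.25.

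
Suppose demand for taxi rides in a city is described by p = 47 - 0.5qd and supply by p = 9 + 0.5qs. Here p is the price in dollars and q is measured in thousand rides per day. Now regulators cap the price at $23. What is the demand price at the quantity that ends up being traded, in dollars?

Rearranging demand gives qd = 94 - 2p; rearranging supply gives qs = 2p - 18. Without the control the market clears where 94 - 2p = 2p - 18, i.e. p* = 28 and q* = 38.
Since 23 < 28, the ceiling is binding.
At p = 23: qd = 94 - 2·23 = 48 and qs = 2·23 - 18 = 28.
Only 28 units reach the market. On the demand curve, the marginal buyer's willingness to pay at q = 28 is (94 - 28)/2 = 33.

33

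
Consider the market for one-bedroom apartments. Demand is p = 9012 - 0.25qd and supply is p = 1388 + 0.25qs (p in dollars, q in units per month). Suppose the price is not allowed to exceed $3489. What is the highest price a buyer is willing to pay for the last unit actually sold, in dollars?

6911

Rearranging demand gives qd = 36048 - 4p; rearranging supply gives qs = 4p - 5552. Equilibrium: 36048 - 4p = 4p - 5552, so 41600 = 8p and p* = 5200, q* = 15248.
Because the ceiling (3489) lies below the market-clearing price, it is binding.
At p = 3489: qd = 36048 - 4·3489 = 22092 and qs = 4·3489 - 5552 = 8404.
Only 8404 units reach the market. On the demand curve, the marginal buyer's willingness to pay at q = 8404 is (36048 - 8404)/4 = 6911.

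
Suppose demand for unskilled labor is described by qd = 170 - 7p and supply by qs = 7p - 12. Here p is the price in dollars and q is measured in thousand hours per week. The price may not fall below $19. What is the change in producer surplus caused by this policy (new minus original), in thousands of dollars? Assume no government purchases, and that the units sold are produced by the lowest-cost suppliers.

96

In a free market, 170 - 7p = 7p - 12 gives the equilibrium p* = 13, q* = 79.
Since 19 > 13, the floor is binding.
At p = 19: qd = 170 - 7·19 = 37 and qs = 7·19 - 12 = 121.
Producer surplus without the control is ½ · (13 - 12/7) · 79 = 6241/14.
With the floor, 37 units are sold at 19. The supply price at q = 37 is 7, so PS = ½ · [(19 - 12/7) + (19 - 7)] · 37 = 7585/14.
Change in producer surplus = 7585/14 - 6241/14 = 96.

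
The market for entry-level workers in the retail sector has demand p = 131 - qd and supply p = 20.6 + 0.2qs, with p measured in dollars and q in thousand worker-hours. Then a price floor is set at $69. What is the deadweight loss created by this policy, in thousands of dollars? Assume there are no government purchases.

Rearranging demand gives qd = 131 - p; rearranging supply gives qs = 5p - 103. Setting quantity demanded equal to quantity supplied, 131 - p = 5p - 103, gives p* = 39 and q* = 92.
Since 69 > 39, the floor is binding.
At p = 69: qd = 131 - 69 = 62 and qs = 5·69 - 103 = 242.
Quantity traded falls to 62. At q = 62 the demand price is 131 - 62 = 69 and the supply price is (103 + 62)/5 = 33.
Deadweight loss = ½ · (69 - 33) · (92 - 62) = ½ · 36 · 30 = 540.

540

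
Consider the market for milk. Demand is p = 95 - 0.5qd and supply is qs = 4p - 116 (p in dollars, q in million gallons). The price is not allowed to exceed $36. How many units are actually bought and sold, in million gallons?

Rearranging demand gives qd = 190 - 2p. Setting quantity demanded equal to quantity supplied, 190 - 2p = 4p - 116, gives p* = 51 and q* = 88.
Because the ceiling (36) lies below the market-clearing price, it is binding.
At p = 36: qd = 190 - 2·36 = 118 and qs = 4·36 - 116 = 28.
The quantity actually transacted is the short side, supply: 28.

28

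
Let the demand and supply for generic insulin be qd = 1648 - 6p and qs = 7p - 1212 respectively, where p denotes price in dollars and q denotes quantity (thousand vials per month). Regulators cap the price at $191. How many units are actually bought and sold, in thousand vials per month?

Setting quantity demanded equal to quantity supplied, 1648 - 6p = 7p - 1212, gives p* = 220 and q* = 328.
Because the ceiling (191) lies below the market-clearing price, it is binding.
At p = 191: qd = 1648 - 6·191 = 502 and qs = 7·191 - 1212 = 125.
The quantity actually transacted is the short side, supply: 125.

125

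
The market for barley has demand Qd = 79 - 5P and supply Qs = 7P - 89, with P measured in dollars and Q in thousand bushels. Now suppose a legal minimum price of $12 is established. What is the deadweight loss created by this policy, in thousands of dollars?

0

Setting quantity demanded equal to quantity supplied, 79 - 5P = 7P - 89, gives P* = 14 and Q* = 9.
Since 12 is below P* = 14, the floor does not bind and the free-market outcome prevails.
Since the control does not bind, no trades are prevented and deadweight loss is zero.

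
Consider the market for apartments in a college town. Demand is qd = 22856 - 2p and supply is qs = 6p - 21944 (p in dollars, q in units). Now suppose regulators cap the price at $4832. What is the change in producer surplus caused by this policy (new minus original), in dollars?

Without the control the market clears where 22856 - 2p = 6p - 21944, i.e. p* = 5600 and q* = 11656.
Since 4832 < 5600, the ceiling is binding.
At p = 4832: qd = 22856 - 2·4832 = 13192 and qs = 6·4832 - 21944 = 7048.
Producer surplus without the control is ½ · (5600 - 10972/3) · 11656 = 33965584/3.
With the ceiling, producers sell 7048 units at 4832, so PS = ½ · (4832 - 10972/3) · 7048 = 12418576/3.
Change in producer surplus = 12418576/3 - 33965584/3 = -7182336.

-7182336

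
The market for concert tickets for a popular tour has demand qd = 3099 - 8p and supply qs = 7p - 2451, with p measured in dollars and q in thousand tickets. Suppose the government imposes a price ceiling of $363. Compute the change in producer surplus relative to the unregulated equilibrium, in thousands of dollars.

In a free market, 3099 - 8p = 7p - 2451 gives the equilibrium p* = 370, q* = 139.
The ceiling of 363 is below the equilibrium price 370, so it binds.
At p = 363: qd = 3099 - 8·363 = 195 and qs = 7·363 - 2451 = 90.
Producer surplus without the control is ½ · (370 - 2451/7) · 139 = 19321/14.
With the ceiling, producers sell 90 units at 363, so PS = ½ · (363 - 2451/7) · 90 = 4050/7.
Change in producer surplus = 4050/7 - 19321/14 = -801.5.

-801.5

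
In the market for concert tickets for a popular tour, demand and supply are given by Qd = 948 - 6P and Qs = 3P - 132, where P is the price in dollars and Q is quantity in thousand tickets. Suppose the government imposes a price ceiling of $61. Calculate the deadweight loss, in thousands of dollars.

7832.25

In a free market, 948 - 6P = 3P - 132 gives the equilibrium P* = 120, Q* = 228.
Since 61 < 120, the ceiling is binding.
At P = 61: Qd = 948 - 6·61 = 582 and Qs = 3·61 - 132 = 51.
Quantity traded falls to 51. At Q = 51 the demand price is (948 - 51)/6 = 149.5 and the supply price is (132 + 51)/3 = 61.
Deadweight loss = ½ · (149.5 - 61) · (228 - 51) = ½ · 88.5 · 177 = 7832.25.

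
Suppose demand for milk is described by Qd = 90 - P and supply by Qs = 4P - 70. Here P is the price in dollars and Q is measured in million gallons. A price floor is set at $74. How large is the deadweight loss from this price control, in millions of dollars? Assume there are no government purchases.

In a free market, 90 - P = 4P - 70 gives the equilibrium P* = 32, Q* = 58.
Because the floor (74) lies above the market-clearing price, it is binding.
At P = 74: Qd = 90 - 74 = 16 and Qs = 4·74 - 70 = 226.
Quantity traded falls to 16. At Q = 16 the demand price is 90 - 16 = 74 and the supply price is (70 + 16)/4 = 21.5.
Deadweight loss = ½ · (74 - 21.5) · (58 - 16) = ½ · 52.5 · 42 = 1102.5.

1102.5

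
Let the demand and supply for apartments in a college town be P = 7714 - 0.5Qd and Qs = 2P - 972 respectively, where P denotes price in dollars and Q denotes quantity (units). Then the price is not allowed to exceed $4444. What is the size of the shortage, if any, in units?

Rearranging demand gives Qd = 15428 - 2P. Without the control the market clears where 15428 - 2P = 2P - 972, i.e. P* = 4100 and Q* = 7228.
Since 4444 is above P* = 4100, the ceiling does not bind and the free-market outcome prevails.
Since the control does not bind, there is no shortage.

0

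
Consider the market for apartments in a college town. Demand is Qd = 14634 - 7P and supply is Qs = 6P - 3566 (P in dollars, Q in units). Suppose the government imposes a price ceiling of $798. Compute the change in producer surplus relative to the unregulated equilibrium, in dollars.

In a free market, 14634 - 7P = 6P - 3566 gives the equilibrium P* = 1400, Q* = 4834.
Since 798 < 1400, the ceiling is binding.
At P = 798: Qd = 14634 - 7·798 = 9048 and Qs = 6·798 - 3566 = 1222.
Producer surplus without the control is ½ · (1400 - 1783/3) · 4834 = 5841889/3.
With the ceiling, producers sell 1222 units at 798, so PS = ½ · (798 - 1783/3) · 1222 = 373321/3.
Change in producer surplus = 373321/3 - 5841889/3 = -1822856.

-1822856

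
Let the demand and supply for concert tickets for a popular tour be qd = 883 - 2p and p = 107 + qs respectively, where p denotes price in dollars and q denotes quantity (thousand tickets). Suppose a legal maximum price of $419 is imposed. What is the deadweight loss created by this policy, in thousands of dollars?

Rearranging supply gives qs = p - 107. Without the control the market clears where 883 - 2p = p - 107, i.e. p* = 330 and q* = 223.
Since 419 is above p* = 330, the ceiling does not bind and the free-market outcome prevails.
Since the control does not bind, no trades are prevented and deadweight loss is zero.

0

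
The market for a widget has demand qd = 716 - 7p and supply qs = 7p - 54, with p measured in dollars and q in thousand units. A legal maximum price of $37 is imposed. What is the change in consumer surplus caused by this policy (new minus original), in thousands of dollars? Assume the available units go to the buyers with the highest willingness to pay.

Without the control the market clears where 716 - 7p = 7p - 54, i.e. p* = 55 and q* = 331.
The ceiling of 37 is below the equilibrium price 55, so it binds.
At p = 37: qd = 716 - 7·37 = 457 and qs = 7·37 - 54 = 205.
Consumer surplus without the control is ½ · (716/7 - 55) · 331 = 109561/14.
With the ceiling, 205 units are sold at 37 (assume they go to the highest-value buyers). The demand price at q = 205 is 73, so CS = ½ · [(716/7 - 37) + (73 - 37)] · 205 = 145345/14.
Change in consumer surplus = 145345/14 - 109561/14 = 2556.

2556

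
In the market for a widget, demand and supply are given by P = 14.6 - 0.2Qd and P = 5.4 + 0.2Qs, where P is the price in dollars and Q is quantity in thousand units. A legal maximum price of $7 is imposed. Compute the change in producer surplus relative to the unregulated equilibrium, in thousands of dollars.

-46.5

Rearranging demand gives Qd = 73 - 5P; rearranging supply gives Qs = 5P - 27. In a free market, 73 - 5P = 5P - 27 gives the equilibrium P* = 10, Q* = 23.
Because the ceiling (7) lies below the market-clearing price, it is binding.
At P = 7: Qd = 73 - 5·7 = 38 and Qs = 5·7 - 27 = 8.
Producer surplus without the control is ½ · (10 - 5.4) · 23 = 52.9.
With the ceiling, producers sell 8 units at 7, so PS = ½ · (7 - 5.4) · 8 = 6.4.
Change in producer surplus = 6.4 - 52.9 = -46.5.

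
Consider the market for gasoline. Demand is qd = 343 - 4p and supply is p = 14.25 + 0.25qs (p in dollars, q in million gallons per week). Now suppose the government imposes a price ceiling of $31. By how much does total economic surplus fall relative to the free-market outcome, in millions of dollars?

Rearranging supply gives qs = 4p - 57. In a free market, 343 - 4p = 4p - 57 gives the equilibrium p* = 50, q* = 143.
Since 31 < 50, the ceiling is binding.
At p = 31: qd = 343 - 4·31 = 219 and qs = 4·31 - 57 = 67.
Quantity traded falls to 67. At q = 67 the demand price is (343 - 67)/4 = 69 and the supply price is (57 + 67)/4 = 31.
Deadweight loss = ½ · (69 - 31) · (143 - 67) = ½ · 38 · 76 = 1444.

1444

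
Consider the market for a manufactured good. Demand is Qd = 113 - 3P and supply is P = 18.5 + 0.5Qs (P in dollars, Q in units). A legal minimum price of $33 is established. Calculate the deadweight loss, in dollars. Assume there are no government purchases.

Rearranging supply gives Qs = 2P - 37. In a free market, 113 - 3P = 2P - 37 gives the equilibrium P* = 30, Q* = 23.
Because the floor (33) lies above the market-clearing price, it is binding.
At P = 33: Qd = 113 - 3·33 = 14 and Qs = 2·33 - 37 = 29.
Quantity traded falls to 14. At Q = 14 the demand price is (113 - 14)/3 = 33 and the supply price is (37 + 14)/2 = 25.5.
Deadweight loss = ½ · (33 - 25.5) · (23 - 14) = ½ · 7.5 · 9 = 33.75.

33.75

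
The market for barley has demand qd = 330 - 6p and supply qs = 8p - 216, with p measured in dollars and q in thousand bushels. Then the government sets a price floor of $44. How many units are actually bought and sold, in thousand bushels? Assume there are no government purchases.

Setting quantity demanded equal to quantity supplied, 330 - 6p = 8p - 216, gives p* = 39 and q* = 96.
Because the floor (44) lies above the market-clearing price, it is binding.
At p = 44: qd = 330 - 6·44 = 66 and qs = 8·44 - 216 = 136.
The quantity actually transacted is the short side, demand: 66.

66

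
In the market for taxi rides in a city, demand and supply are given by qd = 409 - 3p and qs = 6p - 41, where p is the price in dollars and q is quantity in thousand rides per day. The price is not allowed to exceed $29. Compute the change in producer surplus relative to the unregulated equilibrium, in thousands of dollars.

-4116

Equilibrium: 409 - 3p = 6p - 41, so 450 = 9p and p* = 50, q* = 259.
The ceiling of 29 is below the equilibrium price 50, so it binds.
At p = 29: qd = 409 - 3·29 = 322 and qs = 6·29 - 41 = 133.
Producer surplus without the control is ½ · (50 - 41/6) · 259 = 67081/12.
With the ceiling, producers sell 133 units at 29, so PS = ½ · (29 - 41/6) · 133 = 17689/12.
Change in producer surplus = 17689/12 - 67081/12 = -4116.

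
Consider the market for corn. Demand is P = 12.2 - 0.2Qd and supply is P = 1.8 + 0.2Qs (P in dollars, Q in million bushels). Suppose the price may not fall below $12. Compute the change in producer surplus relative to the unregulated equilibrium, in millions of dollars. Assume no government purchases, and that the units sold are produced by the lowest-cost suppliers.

Rearranging demand gives Qd = 61 - 5P; rearranging supply gives Qs = 5P - 9. Setting quantity demanded equal to quantity supplied, 61 - 5P = 5P - 9, gives P* = 7 and Q* = 26.
The floor of 12 is above the equilibrium price 7, so it binds.
At P = 12: Qd = 61 - 5·12 = 1 and Qs = 5·12 - 9 = 51.
Producer surplus without the control is ½ · (7 - 1.8) · 26 = 67.6.
With the floor, 1 units are sold at 12. The supply price at Q = 1 is 2, so PS = ½ · [(12 - 1.8) + (12 - 2)] · 1 = 10.1.
Change in producer surplus = 10.1 - 67.6 = -57.5.

-57.5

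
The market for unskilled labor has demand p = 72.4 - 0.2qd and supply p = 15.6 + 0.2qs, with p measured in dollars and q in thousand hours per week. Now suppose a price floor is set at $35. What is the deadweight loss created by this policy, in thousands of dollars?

0

Rearranging demand gives qd = 362 - 5p; rearranging supply gives qs = 5p - 78. In a free market, 362 - 5p = 5p - 78 gives the equilibrium p* = 44, q* = 142.
Since 35 is below p* = 44, the floor does not bind and the free-market outcome prevails.
Since the control does not bind, no trades are prevented and deadweight loss is zero.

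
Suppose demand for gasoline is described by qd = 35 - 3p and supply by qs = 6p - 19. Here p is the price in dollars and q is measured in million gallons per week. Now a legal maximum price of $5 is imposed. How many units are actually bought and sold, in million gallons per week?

11

In a free market, 35 - 3p = 6p - 19 gives the equilibrium p* = 6, q* = 17.
The ceiling of 5 is below the equilibrium price 6, so it binds.
At p = 5: qd = 35 - 3·5 = 20 and qs = 6·5 - 19 = 11.
The quantity actually transacted is the short side, supply: 11.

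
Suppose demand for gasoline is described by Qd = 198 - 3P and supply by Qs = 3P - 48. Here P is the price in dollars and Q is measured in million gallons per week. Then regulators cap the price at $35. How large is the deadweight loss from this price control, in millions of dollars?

108

Setting quantity demanded equal to quantity supplied, 198 - 3P = 3P - 48, gives P* = 41 and Q* = 75.
The ceiling of 35 is below the equilibrium price 41, so it binds.
At P = 35: Qd = 198 - 3·35 = 93 and Qs = 3·35 - 48 = 57.
Quantity traded falls to 57. At Q = 57 the demand price is (198 - 57)/3 = 47 and the supply price is (48 + 57)/3 = 35.
Deadweight loss = ½ · (47 - 35) · (75 - 57) = ½ · 12 · 18 = 108.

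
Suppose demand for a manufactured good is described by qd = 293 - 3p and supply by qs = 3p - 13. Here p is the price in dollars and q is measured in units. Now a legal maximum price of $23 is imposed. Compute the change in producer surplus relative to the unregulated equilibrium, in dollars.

-2744

Setting quantity demanded equal to quantity supplied, 293 - 3p = 3p - 13, gives p* = 51 and q* = 140.
Because the ceiling (23) lies below the market-clearing price, it is binding.
At p = 23: qd = 293 - 3·23 = 224 and qs = 3·23 - 13 = 56.
Producer surplus without the control is ½ · (51 - 13/3) · 140 = 9800/3.
With the ceiling, producers sell 56 units at 23, so PS = ½ · (23 - 13/3) · 56 = 1568/3.
Change in producer surplus = 1568/3 - 9800/3 = -2744.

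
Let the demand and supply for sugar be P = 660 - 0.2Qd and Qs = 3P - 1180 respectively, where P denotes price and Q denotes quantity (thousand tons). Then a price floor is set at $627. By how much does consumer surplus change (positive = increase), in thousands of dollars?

-22277.5

Rearranging demand gives Qd = 3300 - 5P. Equilibrium: 3300 - 5P = 3P - 1180, so 4480 = 8P and P* = 560, Q* = 500.
The floor of 627 is above the equilibrium price 560, so it binds.
At P = 627: Qd = 3300 - 5·627 = 165 and Qs = 3·627 - 1180 = 701.
Consumer surplus without the control is ½ · (660 - 560) · 500 = 25000.
With the floor, consumers buy 165 units at 627, so CS = ½ · (660 - 627) · 165 = 2722.5.
Change in consumer surplus = 2722.5 - 25000 = -22277.5.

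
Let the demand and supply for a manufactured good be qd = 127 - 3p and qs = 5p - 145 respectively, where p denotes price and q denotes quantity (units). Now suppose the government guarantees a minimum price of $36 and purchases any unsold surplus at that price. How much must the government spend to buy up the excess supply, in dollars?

Equilibrium: 127 - 3p = 5p - 145, so 272 = 8p and p* = 34, q* = 25.
Since 36 > 34, the floor is binding.
At p = 36: qd = 127 - 3·36 = 19 and qs = 5·36 - 145 = 35.
Surplus = qs - qd = 16.
Government expenditure = surplus × support price = 16 × 36 = 576.

576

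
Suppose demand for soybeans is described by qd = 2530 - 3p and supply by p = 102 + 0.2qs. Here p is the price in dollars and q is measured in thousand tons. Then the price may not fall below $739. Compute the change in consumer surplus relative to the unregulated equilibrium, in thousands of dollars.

Rearranging supply gives qs = 5p - 510. In a free market, 2530 - 3p = 5p - 510 gives the equilibrium p* = 380, q* = 1390.
Because the floor (739) lies above the market-clearing price, it is binding.
At p = 739: qd = 2530 - 3·739 = 313 and qs = 5·739 - 510 = 3185.
Consumer surplus without the control is ½ · (2530/3 - 380) · 1390 = 966050/3.
With the floor, consumers buy 313 units at 739, so CS = ½ · (2530/3 - 739) · 313 = 97969/6.
Change in consumer surplus = 97969/6 - 966050/3 = -305688.5.

-305688.5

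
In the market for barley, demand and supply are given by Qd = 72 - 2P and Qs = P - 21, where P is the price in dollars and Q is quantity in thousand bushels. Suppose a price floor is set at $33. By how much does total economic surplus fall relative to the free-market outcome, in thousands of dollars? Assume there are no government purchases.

Setting quantity demanded equal to quantity supplied, 72 - 2P = P - 21, gives P* = 31 and Q* = 10.
Since 33 > 31, the floor is binding.
At P = 33: Qd = 72 - 2·33 = 6 and Qs = 33 - 21 = 12.
Quantity traded falls to 6. At Q = 6 the demand price is (72 - 6)/2 = 33 and the supply price is 21 + 6 = 27.
Deadweight loss = ½ · (33 - 27) · (10 - 6) = ½ · 6 · 4 = 12.

12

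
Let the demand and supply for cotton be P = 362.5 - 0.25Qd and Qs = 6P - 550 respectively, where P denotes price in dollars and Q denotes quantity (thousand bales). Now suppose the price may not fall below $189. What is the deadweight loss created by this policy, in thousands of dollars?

Rearranging demand gives Qd = 1450 - 4P. Setting quantity demanded equal to quantity supplied, 1450 - 4P = 6P - 550, gives P* = 200 and Q* = 650.
The floor of 189 is below the equilibrium price 200, so it is not binding; the market clears at P* = 200, Q* = 650.
Since the control does not bind, no trades are prevented and deadweight loss is zero.

0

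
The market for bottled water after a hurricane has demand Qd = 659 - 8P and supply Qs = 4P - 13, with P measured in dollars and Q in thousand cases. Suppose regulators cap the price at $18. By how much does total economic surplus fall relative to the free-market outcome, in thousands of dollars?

Setting quantity demanded equal to quantity supplied, 659 - 8P = 4P - 13, gives P* = 56 and Q* = 211.
Because the ceiling (18) lies below the market-clearing price, it is binding.
At P = 18: Qd = 659 - 8·18 = 515 and Qs = 4·18 - 13 = 59.
Quantity traded falls to 59. At Q = 59 the demand price is (659 - 59)/8 = 75 and the supply price is (13 + 59)/4 = 18.
Deadweight loss = ½ · (75 - 18) · (211 - 59) = ½ · 57 · 152 = 4332.

4332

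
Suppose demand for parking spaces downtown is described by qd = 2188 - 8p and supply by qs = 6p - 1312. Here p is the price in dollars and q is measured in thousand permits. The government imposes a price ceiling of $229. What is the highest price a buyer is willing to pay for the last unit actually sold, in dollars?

265.75

Equilibrium: 2188 - 8p = 6p - 1312, so 3500 = 14p and p* = 250, q* = 188.
Because the ceiling (229) lies below the market-clearing price, it is binding.
At p = 229: qd = 2188 - 8·229 = 356 and qs = 6·229 - 1312 = 62.
Only 62 units reach the market. On the demand curve, the marginal buyer's willingness to pay at q = 62 is (2188 - 62)/8 = 265.75.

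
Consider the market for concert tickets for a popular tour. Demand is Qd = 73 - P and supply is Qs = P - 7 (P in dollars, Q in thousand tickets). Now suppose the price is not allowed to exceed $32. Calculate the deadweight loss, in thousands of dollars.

Equilibrium: 73 - P = P - 7, so 80 = 2P and P* = 40, Q* = 33.
Since 32 < 40, the ceiling is binding.
At P = 32: Qd = 73 - 32 = 41 and Qs = 32 - 7 = 25.
Quantity traded falls to 25. At Q = 25 the demand price is 73 - 25 = 48 and the supply price is 7 + 25 = 32.
Deadweight loss = ½ · (48 - 32) · (33 - 25) = ½ · 16 · 8 = 64.

64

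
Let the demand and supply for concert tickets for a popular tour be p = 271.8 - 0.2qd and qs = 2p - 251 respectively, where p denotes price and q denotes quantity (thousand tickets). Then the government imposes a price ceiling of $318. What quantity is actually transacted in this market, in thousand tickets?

209

Rearranging demand gives qd = 1359 - 5p. Equilibrium: 1359 - 5p = 2p - 251, so 1610 = 7p and p* = 230, q* = 209.
Since 318 is above p* = 230, the ceiling does not bind and the free-market outcome prevails.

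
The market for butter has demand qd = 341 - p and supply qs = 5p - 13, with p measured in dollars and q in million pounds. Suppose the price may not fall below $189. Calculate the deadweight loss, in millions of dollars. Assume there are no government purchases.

Without the control the market clears where 341 - p = 5p - 13, i.e. p* = 59 and q* = 282.
Because the floor (189) lies above the market-clearing price, it is binding.
At p = 189: qd = 341 - 189 = 152 and qs = 5·189 - 13 = 932.
Quantity traded falls to 152. At q = 152 the demand price is 341 - 152 = 189 and the supply price is (13 + 152)/5 = 33.
Deadweight loss = ½ · (189 - 33) · (282 - 152) = ½ · 156 · 130 = 10140.

10140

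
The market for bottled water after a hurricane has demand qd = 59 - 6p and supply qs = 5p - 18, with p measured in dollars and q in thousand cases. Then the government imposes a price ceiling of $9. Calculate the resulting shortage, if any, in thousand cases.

Without the control the market clears where 59 - 6p = 5p - 18, i.e. p* = 7 and q* = 17.
Since 9 is above p* = 7, the ceiling does not bind and the free-market outcome prevails.
Since the control does not bind, there is no shortage.

0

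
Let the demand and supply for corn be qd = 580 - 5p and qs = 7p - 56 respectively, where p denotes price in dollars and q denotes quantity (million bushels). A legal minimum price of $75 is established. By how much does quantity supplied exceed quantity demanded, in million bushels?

Without the control the market clears where 580 - 5p = 7p - 56, i.e. p* = 53 and q* = 315.
Since 75 > 53, the floor is binding.
At p = 75: qd = 580 - 5·75 = 205 and qs = 7·75 - 56 = 469.
Surplus = qs - qd = 469 - 205 = 264.

264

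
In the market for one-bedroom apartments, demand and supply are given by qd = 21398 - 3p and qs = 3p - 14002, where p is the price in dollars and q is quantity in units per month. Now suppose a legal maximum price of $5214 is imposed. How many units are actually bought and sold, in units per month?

1640

Setting quantity demanded equal to quantity supplied, 21398 - 3p = 3p - 14002, gives p* = 5900 and q* = 3698.
The ceiling of 5214 is below the equilibrium price 5900, so it binds.
At p = 5214: qd = 21398 - 3·5214 = 5756 and qs = 3·5214 - 14002 = 1640.
The quantity actually transacted is the short side, supply: 1640.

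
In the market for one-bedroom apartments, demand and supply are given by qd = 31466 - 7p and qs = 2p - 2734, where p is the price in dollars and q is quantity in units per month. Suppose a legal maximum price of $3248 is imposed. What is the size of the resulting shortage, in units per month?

4968

Equilibrium: 31466 - 7p = 2p - 2734, so 34200 = 9p and p* = 3800, q* = 4866.
Because the ceiling (3248) lies below the market-clearing price, it is binding.
At p = 3248: qd = 31466 - 7·3248 = 8730 and qs = 2·3248 - 2734 = 3762.
Shortage = qd - qs = 8730 - 3762 = 4968.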